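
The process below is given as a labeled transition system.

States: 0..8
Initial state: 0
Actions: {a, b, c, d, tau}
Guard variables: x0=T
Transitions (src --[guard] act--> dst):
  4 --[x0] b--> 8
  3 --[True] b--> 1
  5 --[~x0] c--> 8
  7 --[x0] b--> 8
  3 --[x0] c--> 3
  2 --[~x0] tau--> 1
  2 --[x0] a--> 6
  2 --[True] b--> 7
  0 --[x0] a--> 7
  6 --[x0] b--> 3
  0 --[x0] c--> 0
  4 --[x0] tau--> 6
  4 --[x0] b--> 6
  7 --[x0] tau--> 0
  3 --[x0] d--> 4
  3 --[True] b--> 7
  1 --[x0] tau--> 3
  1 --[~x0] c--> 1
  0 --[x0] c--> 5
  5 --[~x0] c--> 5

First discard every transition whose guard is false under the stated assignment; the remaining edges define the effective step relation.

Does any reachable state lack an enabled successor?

Reach set: {0,5,7,8}
  0: a→7  c→0  c→5  [3 exit(s)]
  5: ∅  [STUCK]
  7: b→8  tau→0  [2 exit(s)]
  8: ∅  [STUCK]
trace reaching 5: c

Answer: DEADLOCK at state 5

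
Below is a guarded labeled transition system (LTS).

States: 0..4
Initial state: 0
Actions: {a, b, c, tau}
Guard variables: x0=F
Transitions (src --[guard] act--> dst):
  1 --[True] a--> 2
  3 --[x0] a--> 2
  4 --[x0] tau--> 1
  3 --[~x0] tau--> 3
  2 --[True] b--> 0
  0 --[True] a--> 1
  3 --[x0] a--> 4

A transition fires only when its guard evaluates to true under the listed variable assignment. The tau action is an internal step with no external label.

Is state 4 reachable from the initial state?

Answer: UNREACHABLE

Working:
4 transition(s) survive guard evaluation.
Layer 0: {0}
Layer 1: {1}  total {0,1}
Layer 2: {2}  total {0,1,2}
R = {0,1,2}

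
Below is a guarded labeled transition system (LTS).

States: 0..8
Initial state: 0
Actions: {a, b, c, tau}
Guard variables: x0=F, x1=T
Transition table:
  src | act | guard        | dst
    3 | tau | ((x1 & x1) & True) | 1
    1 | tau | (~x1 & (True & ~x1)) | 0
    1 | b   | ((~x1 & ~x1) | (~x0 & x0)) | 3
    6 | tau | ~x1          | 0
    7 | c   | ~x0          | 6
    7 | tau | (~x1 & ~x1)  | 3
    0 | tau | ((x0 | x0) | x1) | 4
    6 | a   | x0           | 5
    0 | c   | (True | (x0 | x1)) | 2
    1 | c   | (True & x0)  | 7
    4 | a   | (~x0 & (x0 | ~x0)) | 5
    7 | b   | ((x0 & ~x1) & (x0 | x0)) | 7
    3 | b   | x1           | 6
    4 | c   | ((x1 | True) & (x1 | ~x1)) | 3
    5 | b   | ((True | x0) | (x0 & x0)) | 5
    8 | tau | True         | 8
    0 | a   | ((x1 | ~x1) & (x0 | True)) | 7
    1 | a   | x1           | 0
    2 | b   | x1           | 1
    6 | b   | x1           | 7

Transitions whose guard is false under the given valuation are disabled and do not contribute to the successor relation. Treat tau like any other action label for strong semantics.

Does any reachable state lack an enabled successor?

Answer: DEADLOCK-FREE

Analysis:
Reach set: {0,1,2,3,4,5,6,7}
  0: a→7  c→2  tau→4  [deg 3]
  1: a→0  [deg 1]
  2: b→1  [deg 1]
  3: b→6  tau→1  [deg 2]
  4: a→5  c→3  [deg 2]
  5: b→5  [deg 1]
  6: b→7  [deg 1]
  7: c→6  [deg 1]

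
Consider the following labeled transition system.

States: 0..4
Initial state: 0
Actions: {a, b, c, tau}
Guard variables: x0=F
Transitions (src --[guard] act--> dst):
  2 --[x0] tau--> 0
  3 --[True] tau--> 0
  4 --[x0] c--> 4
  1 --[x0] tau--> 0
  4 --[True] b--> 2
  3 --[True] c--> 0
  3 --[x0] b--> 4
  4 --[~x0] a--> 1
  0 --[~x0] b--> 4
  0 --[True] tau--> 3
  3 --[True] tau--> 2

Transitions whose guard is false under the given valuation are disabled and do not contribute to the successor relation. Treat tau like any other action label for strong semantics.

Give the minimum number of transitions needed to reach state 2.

Breadth-first toward 2:
  L0 = {0}
  L1 = {3,4}
  L2 = {1,2}
2 enters at depth 2; path b·b

Answer: 2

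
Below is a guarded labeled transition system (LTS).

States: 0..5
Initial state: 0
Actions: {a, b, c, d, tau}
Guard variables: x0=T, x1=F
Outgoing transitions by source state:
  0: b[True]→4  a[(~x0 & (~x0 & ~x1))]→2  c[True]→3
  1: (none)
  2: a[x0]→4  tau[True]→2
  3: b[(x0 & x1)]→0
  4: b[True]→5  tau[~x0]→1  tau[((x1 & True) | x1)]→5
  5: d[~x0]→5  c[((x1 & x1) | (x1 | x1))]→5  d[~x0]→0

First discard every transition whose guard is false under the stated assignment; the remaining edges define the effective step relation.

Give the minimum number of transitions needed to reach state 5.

Answer: 2

Analysis:
BFS to 5:
  depth 0: {0}
  depth 1: {3,4}
  depth 2: {5}
depth(5)=2, e.g. b·b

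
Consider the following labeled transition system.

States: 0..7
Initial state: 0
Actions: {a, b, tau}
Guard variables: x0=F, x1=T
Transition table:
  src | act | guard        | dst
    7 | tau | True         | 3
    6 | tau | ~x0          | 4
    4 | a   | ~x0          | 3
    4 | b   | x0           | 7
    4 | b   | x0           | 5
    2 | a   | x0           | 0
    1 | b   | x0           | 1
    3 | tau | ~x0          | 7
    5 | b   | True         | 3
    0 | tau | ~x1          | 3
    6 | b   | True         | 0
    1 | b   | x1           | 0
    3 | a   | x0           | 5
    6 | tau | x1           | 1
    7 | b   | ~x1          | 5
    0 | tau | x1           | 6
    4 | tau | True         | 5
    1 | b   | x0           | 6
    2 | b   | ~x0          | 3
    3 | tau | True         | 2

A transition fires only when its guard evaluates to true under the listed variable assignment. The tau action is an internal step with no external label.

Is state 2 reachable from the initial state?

After dropping false guards: 12 live edges.
L0 = {0}
L1 = {6}  now seen {0,6}
L2 = {1,4}  now seen {0,1,4,6}
L3 = {3,5}  now seen {0,1,3,4,5,6}
L4 = {2,7}  now seen {0,1,2,3,4,5,6,7}
Reachable = {0,1,2,3,4,5,6,7}
witness 2: tau·tau·a·tau

Answer: REACHABLE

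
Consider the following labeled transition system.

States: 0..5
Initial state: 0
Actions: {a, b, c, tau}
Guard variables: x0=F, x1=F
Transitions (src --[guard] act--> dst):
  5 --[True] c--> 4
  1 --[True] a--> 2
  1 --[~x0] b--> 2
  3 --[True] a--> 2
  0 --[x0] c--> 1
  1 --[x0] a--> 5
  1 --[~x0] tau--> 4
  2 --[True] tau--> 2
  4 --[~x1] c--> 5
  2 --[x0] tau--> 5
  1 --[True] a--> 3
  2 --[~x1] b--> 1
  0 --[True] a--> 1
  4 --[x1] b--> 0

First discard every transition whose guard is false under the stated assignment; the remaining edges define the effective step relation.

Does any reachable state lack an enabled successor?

Answer: DEADLOCK-FREE

Trace:
R = {0,1,2,3,4,5}
  0: a→1  [1 out]
  1: a→2  a→3  b→2  tau→4  [4 out]
  2: b→1  tau→2  [2 out]
  3: a→2  [1 out]
  4: c→5  [1 out]
  5: c→4  [1 out]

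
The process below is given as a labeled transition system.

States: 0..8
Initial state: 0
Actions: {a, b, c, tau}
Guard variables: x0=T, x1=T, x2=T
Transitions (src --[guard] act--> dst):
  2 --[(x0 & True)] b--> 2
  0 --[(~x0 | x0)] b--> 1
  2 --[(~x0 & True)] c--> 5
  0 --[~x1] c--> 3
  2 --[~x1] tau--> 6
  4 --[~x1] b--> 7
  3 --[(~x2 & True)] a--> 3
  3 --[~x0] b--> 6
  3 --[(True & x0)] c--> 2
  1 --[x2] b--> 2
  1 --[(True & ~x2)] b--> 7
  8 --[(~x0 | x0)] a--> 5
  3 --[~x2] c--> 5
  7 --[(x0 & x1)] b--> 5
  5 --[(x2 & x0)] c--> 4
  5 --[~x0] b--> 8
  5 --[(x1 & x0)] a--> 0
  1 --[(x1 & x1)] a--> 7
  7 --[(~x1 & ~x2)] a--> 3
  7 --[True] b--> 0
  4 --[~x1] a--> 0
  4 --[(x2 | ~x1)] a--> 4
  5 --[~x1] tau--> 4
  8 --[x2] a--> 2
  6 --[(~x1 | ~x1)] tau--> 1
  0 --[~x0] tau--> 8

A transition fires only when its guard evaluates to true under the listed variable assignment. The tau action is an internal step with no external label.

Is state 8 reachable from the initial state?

Guard filter leaves 12 enabled edge(s).
L0 = {0}
L1 = {1}  cumulative {0,1}
L2 = {2,7}  cumulative {0,1,2,7}
L3 = {5}  cumulative {0,1,2,5,7}
L4 = {4}  cumulative {0,1,2,4,5,7}
R = {0,1,2,4,5,7}

Answer: UNREACHABLE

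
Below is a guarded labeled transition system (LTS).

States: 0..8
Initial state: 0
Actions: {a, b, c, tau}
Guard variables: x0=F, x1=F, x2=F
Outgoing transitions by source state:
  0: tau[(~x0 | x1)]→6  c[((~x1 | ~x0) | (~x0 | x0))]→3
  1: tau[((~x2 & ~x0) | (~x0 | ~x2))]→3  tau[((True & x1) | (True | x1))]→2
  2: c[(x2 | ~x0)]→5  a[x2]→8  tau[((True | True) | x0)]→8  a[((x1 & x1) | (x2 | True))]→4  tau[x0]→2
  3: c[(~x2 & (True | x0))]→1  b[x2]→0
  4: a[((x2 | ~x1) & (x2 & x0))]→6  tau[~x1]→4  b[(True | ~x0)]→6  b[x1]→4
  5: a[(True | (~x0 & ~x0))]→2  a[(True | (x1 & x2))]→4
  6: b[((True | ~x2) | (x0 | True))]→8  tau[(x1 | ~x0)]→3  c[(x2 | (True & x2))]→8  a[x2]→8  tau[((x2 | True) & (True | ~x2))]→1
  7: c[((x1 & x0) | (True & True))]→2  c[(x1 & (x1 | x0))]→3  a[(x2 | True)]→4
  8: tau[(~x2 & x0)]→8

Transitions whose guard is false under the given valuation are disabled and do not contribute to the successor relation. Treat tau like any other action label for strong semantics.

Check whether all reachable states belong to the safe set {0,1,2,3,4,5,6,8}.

Answer: INVARIANT HOLDS

Trace:
Allowed set {0,1,2,3,4,5,6,8}
R = {0,1,2,3,4,5,6,8}
  0: ✓
  1: ✓
  2: ✓
  3: ✓
  4: ✓
  5: ✓
  6: ✓
  8: ✓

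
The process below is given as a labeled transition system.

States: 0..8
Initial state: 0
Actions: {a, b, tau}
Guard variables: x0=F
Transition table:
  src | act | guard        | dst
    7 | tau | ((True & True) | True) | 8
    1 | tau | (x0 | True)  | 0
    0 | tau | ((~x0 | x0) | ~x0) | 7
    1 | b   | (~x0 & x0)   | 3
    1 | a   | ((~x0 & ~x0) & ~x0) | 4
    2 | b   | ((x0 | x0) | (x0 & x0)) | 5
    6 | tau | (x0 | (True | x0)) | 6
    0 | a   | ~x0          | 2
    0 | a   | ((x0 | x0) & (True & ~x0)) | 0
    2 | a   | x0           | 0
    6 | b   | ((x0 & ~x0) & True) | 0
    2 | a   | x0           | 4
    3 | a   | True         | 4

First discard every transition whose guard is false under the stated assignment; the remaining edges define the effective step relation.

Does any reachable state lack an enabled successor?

Reach set: {0,2,7,8}
  0: a→2  tau→7  [deg 2]
  2: ∅  [deadlock]
  7: tau→8  [deg 1]
  8: ∅  [deadlock]
witness 2: a

Answer: DEADLOCK at state 2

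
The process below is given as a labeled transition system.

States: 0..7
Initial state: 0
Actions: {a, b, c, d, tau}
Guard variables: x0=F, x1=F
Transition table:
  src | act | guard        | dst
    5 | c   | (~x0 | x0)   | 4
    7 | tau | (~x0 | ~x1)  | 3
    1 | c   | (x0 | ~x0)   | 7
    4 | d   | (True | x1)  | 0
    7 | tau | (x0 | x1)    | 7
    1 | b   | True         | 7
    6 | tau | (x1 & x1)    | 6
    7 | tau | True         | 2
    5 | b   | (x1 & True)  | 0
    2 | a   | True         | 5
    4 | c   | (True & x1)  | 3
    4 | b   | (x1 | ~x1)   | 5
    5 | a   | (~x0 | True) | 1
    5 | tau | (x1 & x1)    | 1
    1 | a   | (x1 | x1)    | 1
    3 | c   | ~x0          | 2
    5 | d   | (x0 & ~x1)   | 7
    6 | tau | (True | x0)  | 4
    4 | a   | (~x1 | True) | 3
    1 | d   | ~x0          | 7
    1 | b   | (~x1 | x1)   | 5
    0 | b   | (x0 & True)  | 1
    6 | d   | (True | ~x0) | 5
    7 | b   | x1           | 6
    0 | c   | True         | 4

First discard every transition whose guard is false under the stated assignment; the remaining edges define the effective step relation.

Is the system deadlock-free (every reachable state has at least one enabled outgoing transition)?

Answer: DEADLOCK-FREE

Trace:
Reach set: {0,1,2,3,4,5,7}
  0: c→4  [deg 1]
  1: b→5  b→7  c→7  d→7  [deg 4]
  2: a→5  [deg 1]
  3: c→2  [deg 1]
  4: a→3  b→5  d→0  [deg 3]
  5: a→1  c→4  [deg 2]
  7: tau→2  tau→3  [deg 2]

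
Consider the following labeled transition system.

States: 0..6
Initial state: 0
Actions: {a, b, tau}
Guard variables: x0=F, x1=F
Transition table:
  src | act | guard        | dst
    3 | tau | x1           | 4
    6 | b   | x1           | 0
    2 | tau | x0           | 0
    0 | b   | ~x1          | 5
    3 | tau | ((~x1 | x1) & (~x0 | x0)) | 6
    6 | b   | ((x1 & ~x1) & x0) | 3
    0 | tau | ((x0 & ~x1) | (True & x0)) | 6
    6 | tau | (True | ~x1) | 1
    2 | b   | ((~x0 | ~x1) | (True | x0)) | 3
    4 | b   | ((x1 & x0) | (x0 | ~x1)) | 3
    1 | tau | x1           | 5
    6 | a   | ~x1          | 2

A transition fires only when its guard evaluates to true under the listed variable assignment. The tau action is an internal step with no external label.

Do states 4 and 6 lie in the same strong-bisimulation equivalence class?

Answer: NOT BISIMILAR

Analysis:
Compute ~ classes (split until stable):
  P[0] = {{0,1,2,3,4,5,6}}
  P[1] = {{0,2,4},{1,5},{3},{6}}
  P[2] = {{0},{1,5},{2,4},{3},{6}}
stable after 3 split(s): 5 block(s)
[4]={2,4}  [6]={6}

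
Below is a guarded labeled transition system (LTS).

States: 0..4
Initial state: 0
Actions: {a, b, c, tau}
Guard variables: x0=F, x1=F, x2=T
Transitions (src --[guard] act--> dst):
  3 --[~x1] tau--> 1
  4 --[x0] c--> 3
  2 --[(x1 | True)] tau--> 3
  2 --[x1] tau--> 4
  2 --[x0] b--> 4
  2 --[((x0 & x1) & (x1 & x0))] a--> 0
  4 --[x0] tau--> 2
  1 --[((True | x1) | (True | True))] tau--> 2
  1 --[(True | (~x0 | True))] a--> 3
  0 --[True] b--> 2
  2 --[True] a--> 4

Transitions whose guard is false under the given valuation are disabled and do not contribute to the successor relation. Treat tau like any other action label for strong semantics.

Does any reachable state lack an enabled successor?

Reach set: {0,1,2,3,4}
  0: b→2  [deg 1]
  1: a→3  tau→2  [deg 2]
  2: a→4  tau→3  [deg 2]
  3: tau→1  [deg 1]
  4: ∅  [STUCK]
trace reaching 4: b·a

Answer: DEADLOCK at state 4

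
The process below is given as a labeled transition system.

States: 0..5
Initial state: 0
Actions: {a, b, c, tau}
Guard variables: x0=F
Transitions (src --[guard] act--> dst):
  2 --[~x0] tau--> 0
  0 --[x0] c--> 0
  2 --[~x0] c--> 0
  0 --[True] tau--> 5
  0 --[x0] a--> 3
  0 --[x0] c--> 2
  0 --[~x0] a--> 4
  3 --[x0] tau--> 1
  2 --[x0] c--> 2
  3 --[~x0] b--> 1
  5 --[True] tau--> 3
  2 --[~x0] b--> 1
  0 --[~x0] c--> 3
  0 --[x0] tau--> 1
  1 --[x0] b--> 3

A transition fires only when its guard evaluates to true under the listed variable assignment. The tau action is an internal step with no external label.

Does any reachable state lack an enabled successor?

Answer: DEADLOCK at state 1

Working:
Reachable = {0,1,3,4,5}
  0: a→4  c→3  tau→5  [deg 3]
  1: ∅  [no exit]
  3: b→1  [deg 1]
  4: ∅  [no exit]
  5: tau→3  [deg 1]
witness 1: c·b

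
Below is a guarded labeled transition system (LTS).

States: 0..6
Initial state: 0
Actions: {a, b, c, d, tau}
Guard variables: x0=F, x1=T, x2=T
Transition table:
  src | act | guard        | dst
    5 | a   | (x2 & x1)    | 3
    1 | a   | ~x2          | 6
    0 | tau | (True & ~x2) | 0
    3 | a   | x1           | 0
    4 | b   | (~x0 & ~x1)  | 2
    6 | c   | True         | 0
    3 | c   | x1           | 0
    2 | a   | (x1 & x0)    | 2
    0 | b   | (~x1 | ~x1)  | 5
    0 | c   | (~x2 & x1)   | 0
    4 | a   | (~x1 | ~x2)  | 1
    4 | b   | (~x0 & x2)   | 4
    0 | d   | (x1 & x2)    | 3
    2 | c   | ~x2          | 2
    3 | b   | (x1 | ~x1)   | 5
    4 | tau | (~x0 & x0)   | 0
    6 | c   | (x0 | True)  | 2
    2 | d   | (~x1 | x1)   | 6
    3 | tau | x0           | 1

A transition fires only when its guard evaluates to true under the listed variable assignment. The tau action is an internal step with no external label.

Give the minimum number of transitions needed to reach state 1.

Breadth-first toward 1:
  L0 = {0}
  L1 = {3}
  L2 = {5}
1 never appears.

Answer: UNREACHABLE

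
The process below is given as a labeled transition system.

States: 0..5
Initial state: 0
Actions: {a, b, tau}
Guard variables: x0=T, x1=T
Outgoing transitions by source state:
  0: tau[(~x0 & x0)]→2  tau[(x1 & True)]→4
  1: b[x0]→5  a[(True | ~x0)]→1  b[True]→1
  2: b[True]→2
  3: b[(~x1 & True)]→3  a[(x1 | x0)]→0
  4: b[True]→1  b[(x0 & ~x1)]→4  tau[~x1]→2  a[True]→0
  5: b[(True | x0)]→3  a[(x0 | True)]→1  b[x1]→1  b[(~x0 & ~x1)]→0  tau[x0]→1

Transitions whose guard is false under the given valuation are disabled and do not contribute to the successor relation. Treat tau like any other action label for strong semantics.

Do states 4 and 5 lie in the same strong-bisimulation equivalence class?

Answer: NOT BISIMILAR

Working:
Bisimulation quotient by refinement:
  P[0] = {{0,1,2,3,4,5}}
  P[1] = {{0},{1,4},{2},{3},{5}}
  P[2] = {{0},{1},{2},{3},{4},{5}}
Fixed point at round 3; 6 class(es).
4∈{4}, 5∈{5}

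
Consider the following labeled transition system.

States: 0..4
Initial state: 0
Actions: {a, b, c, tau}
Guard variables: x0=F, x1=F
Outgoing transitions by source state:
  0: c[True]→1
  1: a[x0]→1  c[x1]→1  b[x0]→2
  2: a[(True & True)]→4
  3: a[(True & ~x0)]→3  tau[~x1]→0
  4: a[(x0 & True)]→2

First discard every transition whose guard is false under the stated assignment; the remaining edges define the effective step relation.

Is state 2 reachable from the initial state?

Answer: UNREACHABLE

Analysis:
4 transition(s) survive guard evaluation.
L0 = {0}
L1 = {1}  now seen {0,1}
Reach set: {0,1}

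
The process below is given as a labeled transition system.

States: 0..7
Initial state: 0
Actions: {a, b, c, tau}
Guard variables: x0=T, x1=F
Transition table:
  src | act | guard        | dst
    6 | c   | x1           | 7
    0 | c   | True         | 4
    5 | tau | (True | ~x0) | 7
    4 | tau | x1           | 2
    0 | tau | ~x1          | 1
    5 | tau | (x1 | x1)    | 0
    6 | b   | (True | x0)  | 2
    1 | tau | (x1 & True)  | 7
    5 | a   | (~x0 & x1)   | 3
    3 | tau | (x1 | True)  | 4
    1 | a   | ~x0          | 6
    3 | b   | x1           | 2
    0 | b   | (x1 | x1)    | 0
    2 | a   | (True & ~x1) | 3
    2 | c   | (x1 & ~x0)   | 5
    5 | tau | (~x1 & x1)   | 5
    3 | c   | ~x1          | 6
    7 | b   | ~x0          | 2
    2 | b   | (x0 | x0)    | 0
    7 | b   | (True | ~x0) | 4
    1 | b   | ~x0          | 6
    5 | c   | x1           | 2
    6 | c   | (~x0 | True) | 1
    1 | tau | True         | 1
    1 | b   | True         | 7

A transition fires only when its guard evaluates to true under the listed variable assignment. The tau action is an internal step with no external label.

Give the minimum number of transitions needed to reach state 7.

Answer: 2

Trace:
BFS to 7:
  Layer 0: {0}
  Layer 1: {1,4}
  Layer 2: {7}
depth(7)=2, e.g. tau·b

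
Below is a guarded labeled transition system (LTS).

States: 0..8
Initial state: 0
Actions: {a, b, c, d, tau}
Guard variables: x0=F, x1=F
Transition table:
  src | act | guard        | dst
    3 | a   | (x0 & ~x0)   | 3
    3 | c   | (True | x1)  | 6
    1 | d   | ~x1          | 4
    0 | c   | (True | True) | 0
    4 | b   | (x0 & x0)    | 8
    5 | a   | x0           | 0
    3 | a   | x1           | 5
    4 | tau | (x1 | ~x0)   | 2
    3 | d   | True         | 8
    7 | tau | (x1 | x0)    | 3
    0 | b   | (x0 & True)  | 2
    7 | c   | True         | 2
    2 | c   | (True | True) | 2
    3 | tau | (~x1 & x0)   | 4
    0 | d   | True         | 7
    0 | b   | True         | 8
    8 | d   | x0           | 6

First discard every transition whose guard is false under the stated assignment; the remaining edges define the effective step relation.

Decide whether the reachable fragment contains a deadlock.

Answer: DEADLOCK at state 8

Trace:
Reach set: {0,2,7,8}
  0: b→8  c→0  d→7  [3 out]
  2: c→2  [1 out]
  7: c→2  [1 out]
  8: ∅  [STUCK]
Path to 8: b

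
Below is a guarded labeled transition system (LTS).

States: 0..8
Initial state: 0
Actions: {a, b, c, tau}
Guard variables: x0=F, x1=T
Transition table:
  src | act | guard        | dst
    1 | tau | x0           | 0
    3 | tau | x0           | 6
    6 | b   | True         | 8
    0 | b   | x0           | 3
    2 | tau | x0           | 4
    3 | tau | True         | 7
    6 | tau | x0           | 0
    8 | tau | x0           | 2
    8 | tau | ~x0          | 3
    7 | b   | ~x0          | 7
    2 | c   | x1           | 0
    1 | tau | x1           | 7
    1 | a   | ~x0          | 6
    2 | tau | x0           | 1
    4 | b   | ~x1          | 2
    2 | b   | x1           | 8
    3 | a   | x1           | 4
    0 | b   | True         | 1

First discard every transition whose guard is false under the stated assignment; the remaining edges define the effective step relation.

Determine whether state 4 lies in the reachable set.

Answer: REACHABLE

Working:
Guard filter leaves 10 enabled edge(s).
depth 0: {0}
depth 1: {1}  now seen {0,1}
depth 2: {6,7}  now seen {0,1,6,7}
depth 3: {8}  now seen {0,1,6,7,8}
depth 4: {3}  now seen {0,1,3,6,7,8}
depth 5: {4}  now seen {0,1,3,4,6,7,8}
Reach set: {0,1,3,4,6,7,8}
trace reaching 4: b·a·b·tau·a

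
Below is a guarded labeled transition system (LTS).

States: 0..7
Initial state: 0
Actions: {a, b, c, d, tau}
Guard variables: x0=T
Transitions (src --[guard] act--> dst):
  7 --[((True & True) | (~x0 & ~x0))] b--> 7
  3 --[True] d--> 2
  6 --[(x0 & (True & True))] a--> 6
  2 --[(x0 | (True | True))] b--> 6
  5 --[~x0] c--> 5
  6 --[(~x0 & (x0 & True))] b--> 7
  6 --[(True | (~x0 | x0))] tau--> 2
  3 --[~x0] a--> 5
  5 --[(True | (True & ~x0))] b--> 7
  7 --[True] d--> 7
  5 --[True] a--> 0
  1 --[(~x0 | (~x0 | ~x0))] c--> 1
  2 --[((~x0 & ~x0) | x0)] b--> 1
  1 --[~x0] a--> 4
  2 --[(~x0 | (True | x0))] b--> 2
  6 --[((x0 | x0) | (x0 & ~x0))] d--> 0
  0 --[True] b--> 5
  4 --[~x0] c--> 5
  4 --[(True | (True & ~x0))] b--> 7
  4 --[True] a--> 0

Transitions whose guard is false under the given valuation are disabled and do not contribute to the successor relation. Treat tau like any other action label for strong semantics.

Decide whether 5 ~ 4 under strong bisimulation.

Answer: BISIMILAR

Analysis:
Bisimulation quotient by refinement:
  P[0] = {{0,1,2,3,4,5,6,7}}
  P[1] = {{0,2},{1},{3},{4,5},{6},{7}}
  P[2] = {{0},{1},{2},{3},{4,5},{6},{7}}
Fixed point at round 3; 7 class(es).
5∈{4,5}, 4∈{4,5}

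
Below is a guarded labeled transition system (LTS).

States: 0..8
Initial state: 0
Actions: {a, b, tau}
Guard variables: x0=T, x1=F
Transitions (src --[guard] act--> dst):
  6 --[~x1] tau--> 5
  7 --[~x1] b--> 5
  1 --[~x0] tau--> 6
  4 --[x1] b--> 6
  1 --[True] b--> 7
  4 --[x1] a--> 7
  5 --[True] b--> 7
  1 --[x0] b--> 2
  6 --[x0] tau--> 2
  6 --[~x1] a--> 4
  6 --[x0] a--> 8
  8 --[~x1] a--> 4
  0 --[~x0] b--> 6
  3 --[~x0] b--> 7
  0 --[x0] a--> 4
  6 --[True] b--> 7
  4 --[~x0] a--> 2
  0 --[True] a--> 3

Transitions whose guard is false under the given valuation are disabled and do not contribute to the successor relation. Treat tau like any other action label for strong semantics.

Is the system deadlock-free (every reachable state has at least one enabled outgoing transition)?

Answer: DEADLOCK at state 3

Working:
Reach set: {0,3,4}
  0: a→3  a→4  [deg 2]
  3: ∅  [no exit]
  4: ∅  [no exit]
Path to 3: a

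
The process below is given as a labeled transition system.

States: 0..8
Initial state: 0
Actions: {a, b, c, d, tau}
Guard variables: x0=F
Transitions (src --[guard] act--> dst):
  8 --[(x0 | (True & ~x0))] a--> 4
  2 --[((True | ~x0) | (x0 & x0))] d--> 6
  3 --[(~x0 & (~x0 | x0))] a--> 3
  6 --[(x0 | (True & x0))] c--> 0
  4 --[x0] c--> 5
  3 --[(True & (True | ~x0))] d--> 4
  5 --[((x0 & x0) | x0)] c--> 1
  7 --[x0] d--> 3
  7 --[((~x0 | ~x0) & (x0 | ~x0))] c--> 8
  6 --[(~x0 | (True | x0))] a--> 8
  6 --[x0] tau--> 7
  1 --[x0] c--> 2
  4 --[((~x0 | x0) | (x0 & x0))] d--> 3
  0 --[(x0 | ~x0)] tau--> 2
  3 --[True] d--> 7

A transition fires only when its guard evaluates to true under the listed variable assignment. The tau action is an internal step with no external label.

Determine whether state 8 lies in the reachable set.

Guard filter leaves 9 enabled edge(s).
L0 = {0}
L1 = {2}  cumulative {0,2}
L2 = {6}  cumulative {0,2,6}
L3 = {8}  cumulative {0,2,6,8}
L4 = {4}  cumulative {0,2,4,6,8}
L5 = {3}  cumulative {0,2,3,4,6,8}
L6 = {7}  cumulative {0,2,3,4,6,7,8}
Reachable = {0,2,3,4,6,7,8}
trace reaching 8: tau·d·a

Answer: REACHABLE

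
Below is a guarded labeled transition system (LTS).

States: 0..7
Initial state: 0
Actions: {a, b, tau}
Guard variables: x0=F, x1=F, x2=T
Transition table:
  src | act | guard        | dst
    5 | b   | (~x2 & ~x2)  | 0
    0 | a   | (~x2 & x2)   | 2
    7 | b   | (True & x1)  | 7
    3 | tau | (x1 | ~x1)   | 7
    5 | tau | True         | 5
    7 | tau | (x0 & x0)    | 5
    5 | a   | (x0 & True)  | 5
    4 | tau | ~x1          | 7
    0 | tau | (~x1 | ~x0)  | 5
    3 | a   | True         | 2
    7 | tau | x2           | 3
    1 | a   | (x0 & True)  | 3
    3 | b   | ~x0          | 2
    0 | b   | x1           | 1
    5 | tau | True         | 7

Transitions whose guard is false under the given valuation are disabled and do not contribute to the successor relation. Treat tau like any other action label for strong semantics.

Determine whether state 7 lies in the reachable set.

Guard filter leaves 8 enabled edge(s).
Layer 0: {0}
Layer 1: {5}  total {0,5}
Layer 2: {7}  total {0,5,7}
Layer 3: {3}  total {0,3,5,7}
Layer 4: {2}  total {0,2,3,5,7}
R = {0,2,3,5,7}
trace reaching 7: tau·tau

Answer: REACHABLE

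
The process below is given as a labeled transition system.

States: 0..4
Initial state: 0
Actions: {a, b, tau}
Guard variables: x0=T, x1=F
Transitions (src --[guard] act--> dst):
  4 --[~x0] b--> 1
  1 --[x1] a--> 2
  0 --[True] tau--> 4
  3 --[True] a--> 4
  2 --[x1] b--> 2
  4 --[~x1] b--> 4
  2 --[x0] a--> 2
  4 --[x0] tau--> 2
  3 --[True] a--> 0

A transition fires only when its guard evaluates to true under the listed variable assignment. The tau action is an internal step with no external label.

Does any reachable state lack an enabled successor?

Answer: DEADLOCK-FREE

Analysis:
R = {0,2,4}
  0: tau→4  [1 exit(s)]
  2: a→2  [1 exit(s)]
  4: b→4  tau→2  [2 exit(s)]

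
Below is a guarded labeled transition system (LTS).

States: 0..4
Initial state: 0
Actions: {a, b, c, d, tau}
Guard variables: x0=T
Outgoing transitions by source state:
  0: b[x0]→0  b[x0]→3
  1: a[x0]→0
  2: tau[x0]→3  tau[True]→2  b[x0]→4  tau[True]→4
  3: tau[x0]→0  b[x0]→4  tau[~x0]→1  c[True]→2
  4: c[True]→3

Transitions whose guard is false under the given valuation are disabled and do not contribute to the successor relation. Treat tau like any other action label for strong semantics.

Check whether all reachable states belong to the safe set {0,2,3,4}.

Safe = {0,2,3,4}
Reach set: {0,2,3,4}
  0: ok
  2: ok
  3: ok
  4: ok

Answer: INVARIANT HOLDS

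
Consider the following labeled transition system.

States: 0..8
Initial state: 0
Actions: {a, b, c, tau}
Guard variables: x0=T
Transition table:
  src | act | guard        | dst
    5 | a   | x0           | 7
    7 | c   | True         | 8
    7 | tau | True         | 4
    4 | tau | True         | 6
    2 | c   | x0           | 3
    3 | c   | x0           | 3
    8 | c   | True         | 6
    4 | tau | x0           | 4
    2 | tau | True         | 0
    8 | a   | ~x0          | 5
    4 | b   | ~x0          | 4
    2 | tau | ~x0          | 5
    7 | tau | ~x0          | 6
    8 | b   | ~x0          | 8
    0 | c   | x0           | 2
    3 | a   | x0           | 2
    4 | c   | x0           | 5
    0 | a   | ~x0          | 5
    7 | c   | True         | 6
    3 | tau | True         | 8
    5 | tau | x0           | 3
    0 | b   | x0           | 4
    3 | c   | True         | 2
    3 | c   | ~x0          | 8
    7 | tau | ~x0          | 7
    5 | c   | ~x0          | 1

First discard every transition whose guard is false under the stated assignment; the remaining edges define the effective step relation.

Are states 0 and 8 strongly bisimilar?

Refine partition for ~:
  π0 = {{0,1,2,3,4,5,6,7,8}}
  π1 = {{0},{1,6},{2,4,7},{3},{5},{8}}
  π2 = {{0},{1,6},{2},{3},{4},{5},{7},{8}}
Fixed point at round 3; 8 class(es).
[0]={0}  [8]={8}

Answer: NOT BISIMILAR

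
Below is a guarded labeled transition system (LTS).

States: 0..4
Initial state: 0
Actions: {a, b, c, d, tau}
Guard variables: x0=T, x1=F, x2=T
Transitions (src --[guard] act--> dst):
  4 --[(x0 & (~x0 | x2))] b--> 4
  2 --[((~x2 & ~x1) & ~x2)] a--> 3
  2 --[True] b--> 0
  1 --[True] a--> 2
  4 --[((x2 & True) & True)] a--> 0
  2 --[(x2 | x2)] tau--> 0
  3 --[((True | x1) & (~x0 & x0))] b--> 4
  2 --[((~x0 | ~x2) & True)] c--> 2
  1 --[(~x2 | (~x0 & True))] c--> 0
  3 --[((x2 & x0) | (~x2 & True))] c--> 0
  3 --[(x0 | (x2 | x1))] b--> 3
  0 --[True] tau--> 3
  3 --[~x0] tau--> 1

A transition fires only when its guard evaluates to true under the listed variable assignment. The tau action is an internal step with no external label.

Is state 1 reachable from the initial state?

Answer: UNREACHABLE

Working:
8 transition(s) survive guard evaluation.
L0 = {0}
L1 = {3}  total {0,3}
Reach set: {0,3}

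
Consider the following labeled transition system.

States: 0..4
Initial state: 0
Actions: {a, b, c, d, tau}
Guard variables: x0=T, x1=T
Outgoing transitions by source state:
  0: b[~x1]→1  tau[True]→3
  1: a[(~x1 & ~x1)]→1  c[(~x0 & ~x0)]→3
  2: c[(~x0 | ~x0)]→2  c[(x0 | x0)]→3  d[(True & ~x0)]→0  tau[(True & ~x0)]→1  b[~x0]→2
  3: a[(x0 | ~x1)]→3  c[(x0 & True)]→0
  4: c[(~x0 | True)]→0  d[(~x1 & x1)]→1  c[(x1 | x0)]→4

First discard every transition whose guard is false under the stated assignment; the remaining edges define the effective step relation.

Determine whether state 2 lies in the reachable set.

Answer: UNREACHABLE

Analysis:
6 transition(s) survive guard evaluation.
depth 0: {0}
depth 1: {3}  total {0,3}
Reach set: {0,3}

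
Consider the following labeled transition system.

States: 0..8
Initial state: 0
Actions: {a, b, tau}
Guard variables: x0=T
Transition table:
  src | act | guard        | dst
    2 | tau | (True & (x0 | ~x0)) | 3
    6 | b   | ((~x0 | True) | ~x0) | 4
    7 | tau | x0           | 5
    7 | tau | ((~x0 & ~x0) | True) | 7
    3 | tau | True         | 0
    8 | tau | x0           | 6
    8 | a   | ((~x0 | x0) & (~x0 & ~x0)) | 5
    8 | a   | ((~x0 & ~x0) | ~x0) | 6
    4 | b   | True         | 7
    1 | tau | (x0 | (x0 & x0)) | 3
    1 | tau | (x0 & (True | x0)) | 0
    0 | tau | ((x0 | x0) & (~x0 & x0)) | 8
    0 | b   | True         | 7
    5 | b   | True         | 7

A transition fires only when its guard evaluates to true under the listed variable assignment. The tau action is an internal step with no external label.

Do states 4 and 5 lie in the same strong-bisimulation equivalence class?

Refine partition for ~:
  P[0] = {{0,1,2,3,4,5,6,7,8}}
  P[1] = {{0,4,5,6},{1,2,3,7,8}}
  P[2] = {{0,4,5},{1,7},{2},{3,8},{6}}
  P[3] = {{0,4,5},{1},{2},{3},{6},{7},{8}}
Fixed point at round 4; 7 class(es).
[4]={0,4,5}  [5]={0,4,5}

Answer: BISIMILAR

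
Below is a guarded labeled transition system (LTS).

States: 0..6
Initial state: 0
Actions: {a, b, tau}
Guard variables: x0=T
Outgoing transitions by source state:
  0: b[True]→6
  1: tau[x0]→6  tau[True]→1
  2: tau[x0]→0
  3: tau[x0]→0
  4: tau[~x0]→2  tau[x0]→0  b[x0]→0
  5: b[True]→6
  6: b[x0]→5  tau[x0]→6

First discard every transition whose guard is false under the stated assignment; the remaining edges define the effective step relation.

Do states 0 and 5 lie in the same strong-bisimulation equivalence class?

Bisimulation quotient by refinement:
  π0 = {{0,1,2,3,4,5,6}}
  π1 = {{0,5},{1,2,3},{4,6}}
  π2 = {{0,5},{1},{2,3},{4},{6}}
stable after 3 split(s): 5 block(s)
0∈{0,5}, 5∈{0,5}

Answer: BISIMILAR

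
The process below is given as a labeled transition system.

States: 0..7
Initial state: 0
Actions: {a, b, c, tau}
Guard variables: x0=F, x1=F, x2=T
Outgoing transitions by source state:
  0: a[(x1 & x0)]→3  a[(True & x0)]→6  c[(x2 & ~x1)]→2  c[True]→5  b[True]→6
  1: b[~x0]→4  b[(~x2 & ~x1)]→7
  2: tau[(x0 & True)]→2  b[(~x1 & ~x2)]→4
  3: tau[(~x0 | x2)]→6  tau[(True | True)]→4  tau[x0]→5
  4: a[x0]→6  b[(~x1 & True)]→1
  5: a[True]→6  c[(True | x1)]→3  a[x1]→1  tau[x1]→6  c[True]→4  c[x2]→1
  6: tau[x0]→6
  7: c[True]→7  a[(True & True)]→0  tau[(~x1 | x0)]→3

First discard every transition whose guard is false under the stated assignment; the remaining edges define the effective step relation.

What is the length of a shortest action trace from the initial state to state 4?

BFS to 4:
  Layer 0: {0}
  Layer 1: {2,5,6}
  Layer 2: {1,3,4}
first hit 4 at d=2 via c·c

Answer: 2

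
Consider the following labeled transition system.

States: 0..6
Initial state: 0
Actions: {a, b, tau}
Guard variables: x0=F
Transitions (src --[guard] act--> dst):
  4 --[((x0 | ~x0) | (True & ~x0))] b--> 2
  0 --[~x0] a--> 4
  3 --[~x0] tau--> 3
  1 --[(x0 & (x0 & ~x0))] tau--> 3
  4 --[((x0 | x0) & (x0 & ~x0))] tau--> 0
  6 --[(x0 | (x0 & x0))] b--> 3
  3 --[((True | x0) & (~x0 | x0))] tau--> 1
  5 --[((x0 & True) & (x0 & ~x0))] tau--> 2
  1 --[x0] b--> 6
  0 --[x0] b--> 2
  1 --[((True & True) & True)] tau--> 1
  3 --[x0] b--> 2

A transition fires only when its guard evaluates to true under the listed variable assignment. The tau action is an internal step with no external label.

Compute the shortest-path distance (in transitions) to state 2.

Answer: 2

Trace:
Layered search for 2:
  L0 = {0}
  L1 = {4}
  L2 = {2}
first hit 2 at d=2 via a·b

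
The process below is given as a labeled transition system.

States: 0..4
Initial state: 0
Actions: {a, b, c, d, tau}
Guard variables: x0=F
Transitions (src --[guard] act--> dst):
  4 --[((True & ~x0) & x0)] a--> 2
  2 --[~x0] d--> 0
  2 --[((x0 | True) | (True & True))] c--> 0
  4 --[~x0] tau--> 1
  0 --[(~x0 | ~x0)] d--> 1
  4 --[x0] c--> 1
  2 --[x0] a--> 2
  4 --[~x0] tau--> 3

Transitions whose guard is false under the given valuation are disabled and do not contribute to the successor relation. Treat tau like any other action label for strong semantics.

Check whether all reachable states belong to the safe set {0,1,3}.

Answer: INVARIANT HOLDS

Working:
Inv-set: {0,1,3}
Reach set: {0,1}
  0: ✓
  1: ✓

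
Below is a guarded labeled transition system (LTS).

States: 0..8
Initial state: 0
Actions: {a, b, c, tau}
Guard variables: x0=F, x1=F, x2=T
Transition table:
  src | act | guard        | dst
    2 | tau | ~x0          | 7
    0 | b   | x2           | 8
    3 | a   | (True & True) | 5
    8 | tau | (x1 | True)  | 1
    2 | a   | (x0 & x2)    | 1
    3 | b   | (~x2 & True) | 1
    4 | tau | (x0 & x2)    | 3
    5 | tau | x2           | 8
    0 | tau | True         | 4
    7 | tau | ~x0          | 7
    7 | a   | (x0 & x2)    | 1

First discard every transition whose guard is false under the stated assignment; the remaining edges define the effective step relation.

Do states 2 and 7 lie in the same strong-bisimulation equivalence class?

Answer: BISIMILAR

Working:
Bisimulation quotient by refinement:
  round 0: {{0,1,2,3,4,5,6,7,8}}
  round 1: {{0},{1,4,6},{2,5,7,8},{3}}
  round 2: {{0},{1,4,6},{2,5,7},{3},{8}}
  round 3: {{0},{1,4,6},{2,7},{3},{5},{8}}
stable after 4 split(s): 6 block(s)
[2]={2,7}  [7]={2,7}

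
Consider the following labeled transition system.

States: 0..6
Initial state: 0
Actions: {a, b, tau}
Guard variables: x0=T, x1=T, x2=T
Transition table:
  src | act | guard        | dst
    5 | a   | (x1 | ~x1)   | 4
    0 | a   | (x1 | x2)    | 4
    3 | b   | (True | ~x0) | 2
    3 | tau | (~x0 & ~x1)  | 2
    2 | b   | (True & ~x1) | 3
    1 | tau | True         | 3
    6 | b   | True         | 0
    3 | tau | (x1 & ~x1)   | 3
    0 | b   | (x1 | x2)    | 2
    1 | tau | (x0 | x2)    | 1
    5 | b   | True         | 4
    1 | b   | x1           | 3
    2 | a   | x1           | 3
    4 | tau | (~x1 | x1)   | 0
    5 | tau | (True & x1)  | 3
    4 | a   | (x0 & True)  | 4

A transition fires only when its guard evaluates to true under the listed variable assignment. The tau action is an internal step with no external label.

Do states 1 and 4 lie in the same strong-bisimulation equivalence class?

Answer: NOT BISIMILAR

Trace:
Bisimulation quotient by refinement:
  π0 = {{0,1,2,3,4,5,6}}
  π1 = {{0},{1},{2},{3,6},{4},{5}}
  π2 = {{0},{1},{2},{3},{4},{5},{6}}
7 equivalence class(es) (converged in 3)
1∈{1}, 4∈{4}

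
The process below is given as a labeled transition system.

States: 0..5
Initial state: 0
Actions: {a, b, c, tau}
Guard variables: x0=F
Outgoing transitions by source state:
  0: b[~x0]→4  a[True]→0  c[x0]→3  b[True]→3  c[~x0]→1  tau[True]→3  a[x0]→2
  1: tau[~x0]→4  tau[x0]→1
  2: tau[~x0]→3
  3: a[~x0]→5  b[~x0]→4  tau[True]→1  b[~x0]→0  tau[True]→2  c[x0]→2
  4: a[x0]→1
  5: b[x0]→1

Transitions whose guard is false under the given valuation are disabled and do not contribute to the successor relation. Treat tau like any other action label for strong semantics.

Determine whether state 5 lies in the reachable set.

Answer: REACHABLE

Working:
12 transition(s) survive guard evaluation.
L0 = {0}
L1 = {1,3,4}  total {0,1,3,4}
L2 = {2,5}  total {0,1,2,3,4,5}
R = {0,1,2,3,4,5}
witness 5: b·a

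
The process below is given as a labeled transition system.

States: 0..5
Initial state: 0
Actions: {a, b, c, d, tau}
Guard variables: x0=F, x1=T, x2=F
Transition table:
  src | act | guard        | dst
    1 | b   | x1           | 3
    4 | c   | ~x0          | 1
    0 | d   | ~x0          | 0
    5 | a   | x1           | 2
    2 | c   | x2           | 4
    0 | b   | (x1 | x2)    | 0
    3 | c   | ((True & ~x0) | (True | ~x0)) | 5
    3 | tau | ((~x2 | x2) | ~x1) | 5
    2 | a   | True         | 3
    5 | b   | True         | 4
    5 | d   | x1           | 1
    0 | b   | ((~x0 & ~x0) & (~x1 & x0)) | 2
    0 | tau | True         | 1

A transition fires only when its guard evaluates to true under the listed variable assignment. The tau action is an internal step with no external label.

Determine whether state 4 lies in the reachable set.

11 transition(s) survive guard evaluation.
L0 = {0}
L1 = {1}  total {0,1}
L2 = {3}  total {0,1,3}
L3 = {5}  total {0,1,3,5}
L4 = {2,4}  total {0,1,2,3,4,5}
Reachable = {0,1,2,3,4,5}
trace reaching 4: tau·b·c·b

Answer: REACHABLE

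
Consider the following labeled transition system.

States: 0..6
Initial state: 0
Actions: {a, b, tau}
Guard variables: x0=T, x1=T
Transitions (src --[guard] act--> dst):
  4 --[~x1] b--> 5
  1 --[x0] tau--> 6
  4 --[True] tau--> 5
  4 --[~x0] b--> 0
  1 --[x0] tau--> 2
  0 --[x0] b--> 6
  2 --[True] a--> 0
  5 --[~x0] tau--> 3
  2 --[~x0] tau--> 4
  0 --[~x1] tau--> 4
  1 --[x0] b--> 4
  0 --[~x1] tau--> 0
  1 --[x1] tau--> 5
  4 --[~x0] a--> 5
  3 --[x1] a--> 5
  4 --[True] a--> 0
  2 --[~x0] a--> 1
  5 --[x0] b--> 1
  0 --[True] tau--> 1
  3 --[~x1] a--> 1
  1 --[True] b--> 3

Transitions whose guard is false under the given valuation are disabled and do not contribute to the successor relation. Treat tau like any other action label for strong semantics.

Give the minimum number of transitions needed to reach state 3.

Breadth-first toward 3:
  L0 = {0}
  L1 = {1,6}
  L2 = {2,3,4,5}
depth(3)=2, e.g. tau·b

Answer: 2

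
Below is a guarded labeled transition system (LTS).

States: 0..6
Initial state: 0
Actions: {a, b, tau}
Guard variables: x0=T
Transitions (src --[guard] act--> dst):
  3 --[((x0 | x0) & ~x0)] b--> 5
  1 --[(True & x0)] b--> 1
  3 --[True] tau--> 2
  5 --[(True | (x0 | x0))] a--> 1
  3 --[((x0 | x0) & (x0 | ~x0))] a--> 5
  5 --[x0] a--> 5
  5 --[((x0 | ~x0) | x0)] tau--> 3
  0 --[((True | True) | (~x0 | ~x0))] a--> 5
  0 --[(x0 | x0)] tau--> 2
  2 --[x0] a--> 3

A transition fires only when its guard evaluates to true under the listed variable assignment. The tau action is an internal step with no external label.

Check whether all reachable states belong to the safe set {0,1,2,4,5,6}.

Answer: INVARIANT VIOLATED at state 3

Analysis:
Safe = {0,1,2,4,5,6}
Reach set: {0,1,2,3,5}
  0: ok
  1: ok
  2: ok
  3: ✗ unsafe
  5: ok
counterexample path to 3: a·tau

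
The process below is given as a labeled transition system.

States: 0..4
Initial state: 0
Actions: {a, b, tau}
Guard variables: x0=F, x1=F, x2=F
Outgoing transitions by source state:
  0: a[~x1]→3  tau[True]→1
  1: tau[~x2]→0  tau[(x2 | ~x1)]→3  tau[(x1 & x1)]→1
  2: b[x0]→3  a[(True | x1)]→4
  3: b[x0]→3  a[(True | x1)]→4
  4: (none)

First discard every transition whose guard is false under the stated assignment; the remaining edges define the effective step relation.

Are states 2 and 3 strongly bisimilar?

Answer: BISIMILAR

Trace:
Compute ~ classes (split until stable):
  round 0: {{0,1,2,3,4}}
  round 1: {{0},{1},{2,3},{4}}
4 equivalence class(es) (converged in 2)
[2]={2,3}  [3]={2,3}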